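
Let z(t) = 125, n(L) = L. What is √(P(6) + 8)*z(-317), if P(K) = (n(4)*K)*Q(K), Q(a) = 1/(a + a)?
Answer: 125*√10 ≈ 395.28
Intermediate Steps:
Q(a) = 1/(2*a)
P(K) = 2 (P(K) = (4*K)*(1/(2*K)) = 2)
√(P(6) + 8)*z(-317) = √(2 + 8)*125 = √10*125 = 125*√10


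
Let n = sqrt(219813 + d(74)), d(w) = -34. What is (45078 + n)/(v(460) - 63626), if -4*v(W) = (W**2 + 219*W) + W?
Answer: -22539/70913 - sqrt(219779)/141826 ≈ -0.32115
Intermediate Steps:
v(W) = -55*W - W**2/4 (v(W) = -((W**2 + 219*W) + W)/4 = -(W**2 + 220*W)/4 = -55*W - W**2/4)
n = sqrt(219779) (n = sqrt(219813 - 34) = sqrt(219779) ≈ 468.81)
(45078 + n)/(v(460) - 63626) = (45078 + sqrt(219779))/(-1/4*460*(220 + 460) - 63626) = (45078 + sqrt(219779))/(-1/4*460*680 - 63626) = (45078 + sqrt(219779))/(-78200 - 63626) = (45078 + sqrt(219779))/(-141826) = (45078 + sqrt(219779))*(-1/141826) = -22539/70913 - sqrt(219779)/141826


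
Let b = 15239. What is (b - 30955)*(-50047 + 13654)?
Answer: 571952388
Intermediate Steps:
(b - 30955)*(-50047 + 13654) = (15239 - 30955)*(-50047 + 13654) = -15716*(-36393) = 571952388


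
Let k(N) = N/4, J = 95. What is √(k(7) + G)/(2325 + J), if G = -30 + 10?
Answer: I*√73/4840 ≈ 0.0017653*I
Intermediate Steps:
k(N) = N/4 (k(N) = N*(¼) = N/4)
G = -20
√(k(7) + G)/(2325 + J) = √((¼)*7 - 20)/(2325 + 95) = √(7/4 - 20)/2420 = √(-73/4)/2420 = (I*√73/2)/2420 = I*√73/4840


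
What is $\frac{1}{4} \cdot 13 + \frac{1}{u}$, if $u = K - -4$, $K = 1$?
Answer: $\frac{69}{20} \approx 3.45$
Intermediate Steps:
$u = 5$ ($u = 1 - -4 = 1 + 4 = 5$)
$\frac{1}{4} \cdot 13 + \frac{1}{u} = \frac{1}{4} \cdot 13 + \frac{1}{5} = \frac{13}{4} + \frac{1}{5} = \frac{69}{20}$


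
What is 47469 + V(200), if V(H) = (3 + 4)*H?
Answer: 48869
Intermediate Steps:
V(H) = 7*H
47469 + V(200) = 47469 + 7*200 = 47469 + 1400 = 48869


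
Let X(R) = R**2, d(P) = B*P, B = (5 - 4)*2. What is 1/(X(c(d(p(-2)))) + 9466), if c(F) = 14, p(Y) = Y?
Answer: 1/9662 ≈ 0.00010350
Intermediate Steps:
B = 2 (B = 1*2 = 2)
d(P) = 2*P
1/(X(c(d(p(-2)))) + 9466) = 1/(14**2 + 9466) = 1/(196 + 9466) = 1/9662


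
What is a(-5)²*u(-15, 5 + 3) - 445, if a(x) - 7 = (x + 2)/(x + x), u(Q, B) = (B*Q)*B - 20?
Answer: -263346/5 ≈ -52669.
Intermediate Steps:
u(Q, B) = -20 + Q*B² (u(Q, B) = Q*B² - 20 = -20 + Q*B²)
a(x) = 7 + (2 + x)/(2*x) (a(x) = 7 + (x + 2)/(x + x) = 7 + (2 + x)/((2*x)) = 7 + (2 + x)*(1/(2*x)) = 7 + (2 + x)/(2*x))
a(-5)²*u(-15, 5 + 3) - 445 = (15/2 + 1/(-5))²*(-20 - 15*(5 + 3)²) - 445 = (15/2 - ⅕)²*(-20 - 15*8²) - 445 = (73/10)²*(-20 - 15*64) - 445 = 5329*(-20 - 960)/100 - 445 = (5329/100)*(-980) - 445 = -261121/5 - 445 = -263346/5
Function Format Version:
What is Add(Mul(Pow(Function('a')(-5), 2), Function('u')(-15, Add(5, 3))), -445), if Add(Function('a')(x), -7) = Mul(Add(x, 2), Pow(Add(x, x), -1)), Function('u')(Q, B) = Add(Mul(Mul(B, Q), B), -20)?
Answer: Rational(-263346, 5) ≈ -52669.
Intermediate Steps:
Function('u')(Q, B) = Add(-20, Mul(Q, Pow(B, 2))) (Function('u')(Q, B) = Add(Mul(Q, Pow(B, 2)), -20) = Add(-20, Mul(Q, Pow(B, 2))))
Function('a')(x) = Add(7, Mul(Rational(1, 2), Pow(x, -1), Add(2, x))) (Function('a')(x) = Add(7, Mul(Add(x, 2), Pow(Add(x, x), -1))) = Add(7, Mul(Add(2, x), Pow(Mul(2, x), -1))) = Add(7, Mul(Add(2, x), Mul(Rational(1, 2), Pow(x, -1)))) = Add(7, Mul(Rational(1, 2), Pow(x, -1), Add(2, x))))
Add(Mul(Pow(Function('a')(-5), 2), Function('u')(-15, Add(5, 3))), -445) = Add(Mul(Pow(Add(Rational(15, 2), Pow(-5, -1)), 2), Add(-20, Mul(-15, Pow(Add(5, 3), 2)))), -445) = Add(Mul(Pow(Add(Rational(15, 2), Rational(-1, 5)), 2), Add(-20, Mul(-15, Pow(8, 2)))), -445) = Add(Mul(Pow(Rational(73, 10), 2), Add(-20, Mul(-15, 64))), -445) = Add(Mul(Rational(5329, 100), Add(-20, -960)), -445) = Add(Mul(Rational(5329, 100), -980), -445) = Add(Rational(-261121, 5), -445) = Rational(-263346, 5)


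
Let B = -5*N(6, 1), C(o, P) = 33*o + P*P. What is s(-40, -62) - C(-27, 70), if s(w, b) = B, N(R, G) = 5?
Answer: -4034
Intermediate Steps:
C(o, P) = P² + 33*o (C(o, P) = 33*o + P² = P² + 33*o)
B = -25 (B = -5*5 = -25)
s(w, b) = -25
s(-40, -62) - C(-27, 70) = -25 - (70² + 33*(-27)) = -25 - (4900 - 891) = -25 - 1*4009 = -25 - 4009 = -4034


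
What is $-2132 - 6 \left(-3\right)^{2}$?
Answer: $-2186$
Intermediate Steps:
$-2132 - 6 \left(-3\right)^{2} = -2132 - 54 = -2186$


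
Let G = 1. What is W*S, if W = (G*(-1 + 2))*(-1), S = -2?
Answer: 2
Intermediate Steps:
W = -1 (W = (1*(-1 + 2))*(-1) = (1*1)*(-1) = 1*(-1) = -1)
W*S = -1*(-2) = 2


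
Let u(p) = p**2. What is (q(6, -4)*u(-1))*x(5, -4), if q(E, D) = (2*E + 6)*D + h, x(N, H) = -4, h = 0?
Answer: 288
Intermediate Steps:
q(E, D) = D*(6 + 2*E) (q(E, D) = (2*E + 6)*D + 0 = (6 + 2*E)*D + 0 = D*(6 + 2*E) + 0 = D*(6 + 2*E))
(q(6, -4)*u(-1))*x(5, -4) = ((2*(-4)*(3 + 6))*(-1)**2)*(-4) = ((2*(-4)*9)*1)*(-4) = -72*1*(-4) = -72*(-4) = 288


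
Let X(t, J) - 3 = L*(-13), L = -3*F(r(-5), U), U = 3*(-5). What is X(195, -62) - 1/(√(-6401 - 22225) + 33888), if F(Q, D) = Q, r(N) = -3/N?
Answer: 1010613020/38280839 + I*√28626/1148425170 ≈ 26.4 + 1.4733e-7*I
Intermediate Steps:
U = -15
L = -9/5 (L = -(-9)/(-5) = -(-9)*(-1)/5 = -3*⅗ = -9/5 ≈ -1.8000)
X(t, J) = 132/5 (X(t, J) = 3 - 9/5*(-13) = 3 + 117/5 = 132/5)
X(195, -62) - 1/(√(-6401 - 22225) + 33888) = 132/5 - 1/(√(-6401 - 22225) + 33888) = 132/5 - 1/(√(-28626) + 33888) = 132/5 - 1/(I*√28626 + 33888) = 132/5 - 1/(33888 + I*√28626)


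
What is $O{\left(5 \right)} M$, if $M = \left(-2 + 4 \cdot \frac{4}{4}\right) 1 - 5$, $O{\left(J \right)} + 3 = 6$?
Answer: $-9$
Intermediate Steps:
$O{\left(J \right)} = 3$ ($O{\left(J \right)} = -3 + 6 = 3$)
$M = -3$ ($M = \left(-2 + 4 \cdot 4 \cdot \frac{1}{4}\right) 1 - 5 = \left(-2 + 4 \cdot 1\right) 1 - 5 = \left(-2 + 4\right) 1 - 5 = 2 \cdot 1 - 5 = 2 - 5 = -3$)
$O{\left(5 \right)} M = 3 \left(-3\right) = -9$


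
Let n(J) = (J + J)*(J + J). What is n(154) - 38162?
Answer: 56702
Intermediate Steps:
n(J) = 4*J² (n(J) = (2*J)*(2*J) = 4*J²)
n(154) - 38162 = 4*154² - 38162 = 4*23716 - 38162 = 94864 - 38162 = 56702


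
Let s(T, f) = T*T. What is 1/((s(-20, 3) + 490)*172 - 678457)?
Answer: -1/525377 ≈ -1.9034e-6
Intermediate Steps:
s(T, f) = T²
1/((s(-20, 3) + 490)*172 - 678457) = 1/(((-20)² + 490)*172 - 678457) = 1/((400 + 490)*172 - 678457) = 1/(890*172 - 678457) = 1/(153080 - 678457) = 1/(-525377) = -1/525377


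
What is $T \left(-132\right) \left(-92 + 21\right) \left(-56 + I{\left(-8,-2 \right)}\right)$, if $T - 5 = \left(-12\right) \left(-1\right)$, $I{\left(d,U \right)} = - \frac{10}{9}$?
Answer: $- \frac{27297512}{3} \approx -9.0992 \cdot 10^{6}$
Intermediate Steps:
$I{\left(d,U \right)} = - \frac{10}{9}$ ($I{\left(d,U \right)} = \left(-10\right) \frac{1}{9} = - \frac{10}{9}$)
$T = 17$ ($T = 5 - -12 = 5 + 12 = 17$)
$T \left(-132\right) \left(-92 + 21\right) \left(-56 + I{\left(-8,-2 \right)}\right) = 17 \left(-132\right) \left(-92 + 21\right) \left(-56 - \frac{10}{9}\right) = - 2244 \left(\left(-71\right) \left(- \frac{514}{9}\right)\right) = \left(-2244\right) \frac{36494}{9} = - \frac{27297512}{3}$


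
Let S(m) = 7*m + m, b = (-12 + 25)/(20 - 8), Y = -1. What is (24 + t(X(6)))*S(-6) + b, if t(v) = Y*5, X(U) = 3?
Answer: -10931/12 ≈ -910.92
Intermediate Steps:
t(v) = -5 (t(v) = -1*5 = -5)
b = 13/12 ≈ 1.0833
S(m) = 8*m
(24 + t(X(6)))*S(-6) + b = (24 - 5)*(8*(-6)) + 13/12 = 19*(-48) + 13/12 = -912 + 13/12 = -10931/12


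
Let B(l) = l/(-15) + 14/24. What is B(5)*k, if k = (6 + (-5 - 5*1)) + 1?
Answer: -3/4 ≈ -0.75000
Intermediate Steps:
B(l) = 7/12 - l/15 (B(l) = l*(-1/15) + 14*(1/24) = -l/15 + 7/12 = 7/12 - l/15)
k = -3 (k = (6 + (-5 - 5)) + 1 = (6 - 10) + 1 = -4 + 1 = -3)
B(5)*k = (7/12 - 1/15*5)*(-3) = (7/12 - 1/3)*(-3) = (1/4)*(-3) = -3/4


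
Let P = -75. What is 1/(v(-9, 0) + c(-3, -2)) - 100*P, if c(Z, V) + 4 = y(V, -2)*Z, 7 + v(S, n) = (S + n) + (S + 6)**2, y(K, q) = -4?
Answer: 7501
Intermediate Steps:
v(S, n) = -7 + S + n + (6 + S)**2 (v(S, n) = -7 + ((S + n) + (S + 6)**2) = -7 + ((S + n) + (6 + S)**2) = -7 + (S + n + (6 + S)**2) = -7 + S + n + (6 + S)**2)
c(Z, V) = -4 - 4*Z
1/(v(-9, 0) + c(-3, -2)) - 100*P = 1/((-7 - 9 + 0 + (6 - 9)**2) + (-4 - 4*(-3))) - 100*(-75) = 1/((-7 - 9 + 0 + (-3)**2) + (-4 + 12)) + 7500 = 1/((-7 - 9 + 0 + 9) + 8) + 7500 = 1/(-7 + 8) + 7500 = 1/1 + 7500 = 1 + 7500 = 7501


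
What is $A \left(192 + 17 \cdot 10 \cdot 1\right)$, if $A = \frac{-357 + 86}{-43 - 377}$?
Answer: $\frac{49051}{210} \approx 233.58$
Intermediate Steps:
$A = \frac{271}{420}$ ($A = - \frac{271}{-420} = \left(-271\right) \left(- \frac{1}{420}\right) = \frac{271}{420} \approx 0.64524$)
$A \left(192 + 17 \cdot 10 \cdot 1\right) = \frac{271 \left(192 + 17 \cdot 10 \cdot 1\right)}{420} = \frac{271 \left(192 + 170 \cdot 1\right)}{420} = \frac{271 \left(192 + 170\right)}{420} = \frac{271}{420} \cdot 362 = \frac{49051}{210}$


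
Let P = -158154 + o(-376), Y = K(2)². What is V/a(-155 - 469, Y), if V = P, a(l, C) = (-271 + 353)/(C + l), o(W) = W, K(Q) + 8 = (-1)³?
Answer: 43040895/41 ≈ 1.0498e+6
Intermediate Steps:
K(Q) = -9 (K(Q) = -8 + (-1)³ = -8 - 1 = -9)
Y = 81 (Y = (-9)² = 81)
a(l, C) = 82/(C + l)
P = -158530 (P = -158154 - 376 = -158530)
V = -158530
V/a(-155 - 469, Y) = -158530/(82/(81 + (-155 - 469))) = -158530/(82/(81 - 624)) = -158530/(82/(-543)) = -158530/(82*(-1/543)) = -158530/(-82/543) = -158530*(-543/82) = 43040895/41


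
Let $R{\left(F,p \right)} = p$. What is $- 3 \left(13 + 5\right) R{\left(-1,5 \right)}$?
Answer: $-270$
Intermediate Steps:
$- 3 \left(13 + 5\right) R{\left(-1,5 \right)} = - 3 \left(13 + 5\right) 5 = \left(-3\right) 18 \cdot 5 = \left(-54\right) 5 = -270$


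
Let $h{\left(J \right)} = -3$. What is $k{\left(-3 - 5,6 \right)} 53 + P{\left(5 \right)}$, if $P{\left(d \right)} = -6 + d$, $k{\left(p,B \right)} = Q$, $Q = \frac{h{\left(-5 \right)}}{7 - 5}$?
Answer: $- \frac{161}{2} \approx -80.5$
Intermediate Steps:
$Q = - \frac{3}{2}$ ($Q = - \frac{3}{7 - 5} = - \frac{3}{2} \approx -1.5$)
$k{\left(p,B \right)} = - \frac{3}{2}$
$k{\left(-3 - 5,6 \right)} 53 + P{\left(5 \right)} = \left(- \frac{3}{2}\right) 53 + \left(-6 + 5\right) = - \frac{159}{2} - 1 = - \frac{161}{2}$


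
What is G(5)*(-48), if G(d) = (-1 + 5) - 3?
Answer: -48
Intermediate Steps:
G(d) = 1 (G(d) = 4 - 3 = 1)
G(5)*(-48) = 1*(-48) = -48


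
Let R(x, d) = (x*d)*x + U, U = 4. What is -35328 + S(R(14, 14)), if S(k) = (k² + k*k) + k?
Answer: 15070428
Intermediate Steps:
R(x, d) = 4 + d*x² (R(x, d) = (x*d)*x + 4 = (d*x)*x + 4 = d*x² + 4 = 4 + d*x²)
S(k) = k + 2*k² (S(k) = (k² + k²) + k = 2*k² + k = k + 2*k²)
-35328 + S(R(14, 14)) = -35328 + (4 + 14*14²)*(1 + 2*(4 + 14*14²)) = -35328 + (4 + 14*196)*(1 + 2*(4 + 14*196)) = -35328 + (4 + 2744)*(1 + 2*(4 + 2744)) = -35328 + 2748*(1 + 2*2748) = -35328 + 2748*(1 + 5496) = -35328 + 2748*5497 = -35328 + 15105756 = 15070428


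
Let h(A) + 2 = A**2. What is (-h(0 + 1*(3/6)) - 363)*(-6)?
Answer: 4335/2 ≈ 2167.5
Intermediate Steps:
h(A) = -2 + A**2
(-h(0 + 1*(3/6)) - 363)*(-6) = (-(-2 + (0 + 1*(3/6))**2) - 363)*(-6) = (-(-2 + (0 + 1*(3*(1/6)))**2) - 363)*(-6) = (-(-2 + (0 + 1*(1/2))**2) - 363)*(-6) = (-(-2 + (0 + 1/2)**2) - 363)*(-6) = (-(-2 + (1/2)**2) - 363)*(-6) = (-(-2 + 1/4) - 363)*(-6) = (-1*(-7/4) - 363)*(-6) = (7/4 - 363)*(-6) = -1445/4*(-6) = 4335/2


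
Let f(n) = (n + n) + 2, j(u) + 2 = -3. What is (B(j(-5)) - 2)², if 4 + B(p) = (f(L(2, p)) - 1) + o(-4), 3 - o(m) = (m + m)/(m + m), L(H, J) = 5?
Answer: 49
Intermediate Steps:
j(u) = -5 (j(u) = -2 - 3 = -5)
o(m) = 2 (o(m) = 3 - (m + m)/(m + m) = 3 - 2*m/(2*m) = 3 - 2*m*1/(2*m) = 3 - 1*1 = 3 - 1 = 2)
f(n) = 2 + 2*n (f(n) = 2*n + 2 = 2 + 2*n)
B(p) = 9 (B(p) = -4 + (((2 + 2*5) - 1) + 2) = -4 + (((2 + 10) - 1) + 2) = -4 + ((12 - 1) + 2) = -4 + (11 + 2) = -4 + 13 = 9)
(B(j(-5)) - 2)² = (9 - 2)² = 7² = 49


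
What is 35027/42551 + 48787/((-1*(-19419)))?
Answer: 2756124950/826297869 ≈ 3.3355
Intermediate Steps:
35027/42551 + 48787/((-1*(-19419))) = 35027*(1/42551) + 48787/19419 = 35027/42551 + 48787*(1/19419) = 35027/42551 + 48787/19419 = 2756124950/826297869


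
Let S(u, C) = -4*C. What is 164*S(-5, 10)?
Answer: -6560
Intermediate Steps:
S(u, C) = -4*C
164*S(-5, 10) = 164*(-4*10) = 164*(-40) = -6560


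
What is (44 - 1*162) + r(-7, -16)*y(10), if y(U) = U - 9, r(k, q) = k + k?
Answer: -132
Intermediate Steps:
r(k, q) = 2*k
y(U) = -9 + U
(44 - 1*162) + r(-7, -16)*y(10) = (44 - 1*162) + (2*(-7))*(-9 + 10) = (44 - 162) - 14*1 = -118 - 14 = -132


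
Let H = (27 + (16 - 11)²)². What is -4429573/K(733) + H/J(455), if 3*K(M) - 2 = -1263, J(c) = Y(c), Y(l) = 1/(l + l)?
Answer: 3116155759/1261 ≈ 2.4712e+6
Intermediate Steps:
Y(l) = 1/(2*l)
J(c) = 1/(2*c)
K(M) = -1261/3 (K(M) = ⅔ + (⅓)*(-1263) = ⅔ - 421 = -1261/3)
H = 2704 (H = (27 + 5²)² = (27 + 25)² = 52² = 2704)
-4429573/K(733) + H/J(455) = -4429573/(-1261/3) + 2704/(((½)/455)) = -4429573*(-3/1261) + 2704/(((½)*(1/455))) = 13288719/1261 + 2704/(1/910) = 13288719/1261 + 2704*910 = 13288719/1261 + 2460640 = 3116155759/1261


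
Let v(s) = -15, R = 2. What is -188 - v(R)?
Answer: -173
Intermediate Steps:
-188 - v(R) = -188 - 1*(-15) = -188 + 15 = -173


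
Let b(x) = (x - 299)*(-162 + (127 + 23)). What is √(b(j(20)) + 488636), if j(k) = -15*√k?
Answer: 2*√(123056 + 90*√5) ≈ 702.16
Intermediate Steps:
b(x) = 3588 - 12*x (b(x) = (-299 + x)*(-162 + 150) = (-299 + x)*(-12) = 3588 - 12*x)
√(b(j(20)) + 488636) = √((3588 - (-180)*√20) + 488636) = √((3588 - (-180)*2*√5) + 488636) = √((3588 - (-360)*√5) + 488636) = √((3588 + 360*√5) + 488636) = √(492224 + 360*√5)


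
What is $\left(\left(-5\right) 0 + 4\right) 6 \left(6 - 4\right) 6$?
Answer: $288$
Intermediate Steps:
$\left(\left(-5\right) 0 + 4\right) 6 \left(6 - 4\right) 6 = \left(0 + 4\right) 6 \left(6 - 4\right) 6 = 4 \cdot 6 \left(6 - 4\right) 6 = 4 \cdot 6 \cdot 2 \cdot 6 = 4 \cdot 12 \cdot 6 = 4 \cdot 72 = 288$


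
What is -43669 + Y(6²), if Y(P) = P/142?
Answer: -3100481/71 ≈ -43669.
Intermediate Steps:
Y(P) = P/142 (Y(P) = P*(1/142) = P/142)
-43669 + Y(6²) = -43669 + (1/142)*6² = -43669 + (1/142)*36 = -43669 + 18/71 = -3100481/71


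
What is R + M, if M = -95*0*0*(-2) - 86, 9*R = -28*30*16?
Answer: -4738/3 ≈ -1579.3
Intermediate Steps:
R = -4480/3 (R = (-28*30*16)/9 = (-840*16)/9 = (⅑)*(-13440) = -4480/3 ≈ -1493.3)
M = -86 (M = -0*(-2) - 86 = -95*0 - 86 = 0 - 86 = -86)
R + M = -4480/3 - 86 = -4738/3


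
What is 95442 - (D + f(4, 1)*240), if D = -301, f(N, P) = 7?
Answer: 94063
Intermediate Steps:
95442 - (D + f(4, 1)*240) = 95442 - (-301 + 7*240) = 95442 - (-301 + 1680) = 95442 - 1*1379 = 95442 - 1379 = 94063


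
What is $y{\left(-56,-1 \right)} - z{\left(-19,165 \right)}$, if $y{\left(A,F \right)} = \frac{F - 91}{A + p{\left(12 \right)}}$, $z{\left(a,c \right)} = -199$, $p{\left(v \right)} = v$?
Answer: $\frac{2212}{11} \approx 201.09$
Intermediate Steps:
$y{\left(A,F \right)} = \frac{-91 + F}{12 + A}$ ($y{\left(A,F \right)} = \frac{F - 91}{A + 12} = \frac{F + \left(-95 + 4\right)}{12 + A} = \frac{F - 91}{12 + A} = \frac{-91 + F}{12 + A}$)
$y{\left(-56,-1 \right)} - z{\left(-19,165 \right)} = \frac{-91 - 1}{12 - 56} - -199 = \frac{1}{-44} \left(-92\right) + 199 = \left(- \frac{1}{44}\right) \left(-92\right) + 199 = \frac{23}{11} + 199 = \frac{2212}{11}$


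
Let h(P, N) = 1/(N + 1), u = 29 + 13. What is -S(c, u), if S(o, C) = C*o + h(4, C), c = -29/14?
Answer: 3740/43 ≈ 86.977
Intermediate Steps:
u = 42
h(P, N) = 1/(1 + N)
c = -29/14 (c = -29*1/14 = -29/14 ≈ -2.0714)
S(o, C) = 1/(1 + C) + C*o (S(o, C) = C*o + 1/(1 + C) = 1/(1 + C) + C*o)
-S(c, u) = -(1 + 42*(-29/14)*(1 + 42))/(1 + 42) = -(1 + 42*(-29/14)*43)/43 = -(1 - 3741)/43 = -(-3740)/43 = -1*(-3740/43) = 3740/43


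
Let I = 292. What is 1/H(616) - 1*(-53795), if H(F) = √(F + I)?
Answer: 53795 + √227/454 ≈ 53795.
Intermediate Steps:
H(F) = √(292 + F) (H(F) = √(F + 292) = √(292 + F))
1/H(616) - 1*(-53795) = 1/(√(292 + 616)) - 1*(-53795) = 1/(√908) + 53795 = 1/(2*√227) + 53795 = √227/454 + 53795 = 53795 + √227/454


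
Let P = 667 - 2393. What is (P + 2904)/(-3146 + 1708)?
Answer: -589/719 ≈ -0.81919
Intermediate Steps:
P = -1726
(P + 2904)/(-3146 + 1708) = (-1726 + 2904)/(-3146 + 1708) = 1178/(-1438) = 1178*(-1/1438) = -589/719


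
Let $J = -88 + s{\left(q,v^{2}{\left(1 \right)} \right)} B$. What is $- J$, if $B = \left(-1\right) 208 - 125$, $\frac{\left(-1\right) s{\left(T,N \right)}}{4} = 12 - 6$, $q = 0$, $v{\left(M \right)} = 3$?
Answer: $-7904$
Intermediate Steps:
$s{\left(T,N \right)} = -24$ ($s{\left(T,N \right)} = - 4 \left(12 - 6\right) = \left(-4\right) 6 = -24$)
$B = -333$ ($B = -208 - 125 = -333$)
$J = 7904$ ($J = -88 - -7992 = -88 + 7992 = 7904$)
$- J = \left(-1\right) 7904 = -7904$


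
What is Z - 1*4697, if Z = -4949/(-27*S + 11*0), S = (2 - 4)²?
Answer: -502327/108 ≈ -4651.2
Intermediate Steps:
S = 4 (S = (-2)² = 4)
Z = 4949/108 (Z = -4949/(-27*4 + 11*0) = -4949/(-108 + 0) = -4949/(-108) = -4949*(-1/108) = 4949/108 ≈ 45.824)
Z - 1*4697 = 4949/108 - 1*4697 = 4949/108 - 4697 = -502327/108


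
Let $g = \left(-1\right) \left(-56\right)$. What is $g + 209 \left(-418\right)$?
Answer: $-87306$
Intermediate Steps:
$g = 56$
$g + 209 \left(-418\right) = 56 + 209 \left(-418\right) = 56 - 87362 = -87306$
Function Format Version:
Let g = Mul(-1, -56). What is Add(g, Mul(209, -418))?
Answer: -87306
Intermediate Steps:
g = 56
Add(g, Mul(209, -418)) = Add(56, Mul(209, -418)) = Add(56, -87362) = -87306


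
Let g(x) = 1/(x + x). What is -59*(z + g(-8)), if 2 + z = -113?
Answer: 108619/16 ≈ 6788.7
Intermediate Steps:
g(x) = 1/(2*x)
z = -115 (z = -2 - 113 = -115)
-59*(z + g(-8)) = -59*(-115 + (½)/(-8)) = -59*(-115 + (½)*(-⅛)) = -59*(-115 - 1/16) = -59*(-1841/16) = 108619/16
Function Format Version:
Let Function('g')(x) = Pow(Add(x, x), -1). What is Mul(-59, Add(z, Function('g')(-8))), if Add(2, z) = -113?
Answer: Rational(108619, 16) ≈ 6788.7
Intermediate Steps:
Function('g')(x) = Mul(Rational(1, 2), Pow(x, -1)) (Function('g')(x) = Pow(Mul(2, x), -1) = Mul(Rational(1, 2), Pow(x, -1)))
z = -115 (z = Add(-2, -113) = -115)
Mul(-59, Add(z, Function('g')(-8))) = Mul(-59, Add(-115, Mul(Rational(1, 2), Pow(-8, -1)))) = Mul(-59, Add(-115, Mul(Rational(1, 2), Rational(-1, 8)))) = Mul(-59, Add(-115, Rational(-1, 16))) = Mul(-59, Rational(-1841, 16)) = Rational(108619, 16)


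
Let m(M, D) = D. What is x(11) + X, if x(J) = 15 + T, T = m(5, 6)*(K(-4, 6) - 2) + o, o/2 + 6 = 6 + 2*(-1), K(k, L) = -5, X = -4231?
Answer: -4262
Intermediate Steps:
o = -4 (o = -12 + 2*(6 + 2*(-1)) = -12 + 2*(6 - 2) = -12 + 2*4 = -12 + 8 = -4)
T = -46 (T = 6*(-5 - 2) - 4 = 6*(-7) - 4 = -42 - 4 = -46)
x(J) = -31 (x(J) = 15 - 46 = -31)
x(11) + X = -31 - 4231 = -4262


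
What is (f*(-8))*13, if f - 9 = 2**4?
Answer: -2600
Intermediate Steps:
f = 25 (f = 9 + 2**4 = 9 + 16 = 25)
(f*(-8))*13 = (25*(-8))*13 = -200*13 = -2600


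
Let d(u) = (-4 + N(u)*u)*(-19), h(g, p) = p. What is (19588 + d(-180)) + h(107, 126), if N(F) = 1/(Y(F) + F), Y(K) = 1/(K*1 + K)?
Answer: 1281180590/64801 ≈ 19771.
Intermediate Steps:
Y(K) = 1/(2*K) (Y(K) = 1/(K + K) = 1/(2*K))
N(F) = 1/(F + 1/(2*F)) (N(F) = 1/(1/(2*F) + F) = 1/(F + 1/(2*F)))
d(u) = 76 - 38*u²/(1 + 2*u²) (d(u) = (-4 + (2*u/(1 + 2*u²))*u)*(-19) = (-4 + 2*u²/(1 + 2*u²))*(-19) = 76 - 38*u²/(1 + 2*u²))
(19588 + d(-180)) + h(107, 126) = (19588 + 38*(2 + 3*(-180)²)/(1 + 2*(-180)²)) + 126 = (19588 + 38*(2 + 3*32400)/(1 + 2*32400)) + 126 = (19588 + 38*(2 + 97200)/(1 + 64800)) + 126 = (19588 + 38*97202/64801) + 126 = (19588 + 38*(1/64801)*97202) + 126 = (19588 + 3693676/64801) + 126 = 1273015664/64801 + 126 = 1281180590/64801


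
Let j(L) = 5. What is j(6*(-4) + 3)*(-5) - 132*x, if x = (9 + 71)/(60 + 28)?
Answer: -145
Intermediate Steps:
x = 10/11 (x = 80/88 = 80*(1/88) = 10/11 ≈ 0.90909)
j(6*(-4) + 3)*(-5) - 132*x = 5*(-5) - 132*10/11 = -25 - 120 = -145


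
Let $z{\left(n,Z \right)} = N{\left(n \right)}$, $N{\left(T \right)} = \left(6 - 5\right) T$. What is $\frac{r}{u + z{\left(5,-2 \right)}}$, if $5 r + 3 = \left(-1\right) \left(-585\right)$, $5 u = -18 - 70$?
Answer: $- \frac{194}{21} \approx -9.2381$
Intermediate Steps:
$N{\left(T \right)} = T$ ($N{\left(T \right)} = 1 T = T$)
$z{\left(n,Z \right)} = n$
$u = - \frac{88}{5}$ ($u = \frac{-18 - 70}{5} = \frac{1}{5} \left(-88\right) = - \frac{88}{5} \approx -17.6$)
$r = \frac{582}{5}$ ($r = - \frac{3}{5} + \frac{\left(-1\right) \left(-585\right)}{5} = - \frac{3}{5} + \frac{1}{5} \cdot 585 = - \frac{3}{5} + 117 = \frac{582}{5} \approx 116.4$)
$\frac{r}{u + z{\left(5,-2 \right)}} = \frac{582}{5 \left(- \frac{88}{5} + 5\right)} = \frac{582}{5 \left(- \frac{63}{5}\right)} = \frac{582}{5} \left(- \frac{5}{63}\right) = - \frac{194}{21}$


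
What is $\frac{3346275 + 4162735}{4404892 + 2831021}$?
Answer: $\frac{7509010}{7235913} \approx 1.0377$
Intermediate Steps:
$\frac{3346275 + 4162735}{4404892 + 2831021} = \frac{7509010}{7235913}$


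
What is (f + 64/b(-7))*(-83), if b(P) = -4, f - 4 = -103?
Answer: 9545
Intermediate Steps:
f = -99 (f = 4 - 103 = -99)
(f + 64/b(-7))*(-83) = (-99 + 64/(-4))*(-83) = (-99 + 64*(-¼))*(-83) = (-99 - 16)*(-83) = -115*(-83) = 9545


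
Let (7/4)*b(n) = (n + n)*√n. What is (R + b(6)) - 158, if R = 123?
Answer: -35 + 48*√6/7 ≈ -18.203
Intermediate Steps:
b(n) = 8*n^(3/2)/7 (b(n) = 4*((n + n)*√n)/7 = 4*((2*n)*√n)/7 = 4*(2*n^(3/2))/7 = 8*n^(3/2)/7)
(R + b(6)) - 158 = (123 + 8*6^(3/2)/7) - 158 = (123 + 8*(6*√6)/7) - 158 = (123 + 48*√6/7) - 158 = -35 + 48*√6/7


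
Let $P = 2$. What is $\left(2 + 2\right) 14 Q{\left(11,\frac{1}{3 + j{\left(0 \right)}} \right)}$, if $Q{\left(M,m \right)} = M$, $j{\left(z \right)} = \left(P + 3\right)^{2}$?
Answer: $616$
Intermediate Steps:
$j{\left(z \right)} = 25$ ($j{\left(z \right)} = \left(2 + 3\right)^{2} = 5^{2} = 25$)
$\left(2 + 2\right) 14 Q{\left(11,\frac{1}{3 + j{\left(0 \right)}} \right)} = \left(2 + 2\right) 14 \cdot 11 = 4 \cdot 14 \cdot 11 = 56 \cdot 11 = 616$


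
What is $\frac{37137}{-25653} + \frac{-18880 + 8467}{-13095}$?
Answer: $- \frac{8117938}{12441705} \approx -0.65248$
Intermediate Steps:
$\frac{37137}{-25653} + \frac{-18880 + 8467}{-13095} = 37137 \left(- \frac{1}{25653}\right) - - \frac{1157}{1455} = - \frac{12379}{8551} + \frac{1157}{1455} = - \frac{8117938}{12441705}$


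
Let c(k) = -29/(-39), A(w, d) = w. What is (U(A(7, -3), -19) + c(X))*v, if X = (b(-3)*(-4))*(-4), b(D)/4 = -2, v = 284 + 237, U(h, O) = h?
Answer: 157342/39 ≈ 4034.4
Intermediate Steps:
v = 521
b(D) = -8 (b(D) = 4*(-2) = -8)
X = -128 (X = -8*(-4)*(-4) = 32*(-4) = -128)
c(k) = 29/39 (c(k) = -29*(-1/39) = 29/39)
(U(A(7, -3), -19) + c(X))*v = (7 + 29/39)*521 = (302/39)*521 = 157342/39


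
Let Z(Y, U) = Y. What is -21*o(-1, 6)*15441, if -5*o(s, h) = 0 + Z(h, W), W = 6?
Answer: 1945566/5 ≈ 3.8911e+5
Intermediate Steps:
o(s, h) = -h/5 (o(s, h) = -(0 + h)/5 = -h/5)
-21*o(-1, 6)*15441 = -(-21)*6/5*15441 = -21*(-6/5)*15441 = (126/5)*15441 = 1945566/5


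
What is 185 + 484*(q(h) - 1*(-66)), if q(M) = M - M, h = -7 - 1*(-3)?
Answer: 32129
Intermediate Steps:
h = -4 (h = -7 + 3 = -4)
q(M) = 0
185 + 484*(q(h) - 1*(-66)) = 185 + 484*(0 - 1*(-66)) = 185 + 484*(0 + 66) = 185 + 484*66 = 185 + 31944 = 32129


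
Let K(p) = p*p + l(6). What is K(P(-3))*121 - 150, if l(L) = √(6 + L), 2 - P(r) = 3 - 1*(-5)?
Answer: 4206 + 242*√3 ≈ 4625.2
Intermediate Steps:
P(r) = -6 (P(r) = 2 - (3 - 1*(-5)) = 2 - (3 + 5) = 2 - 1*8 = 2 - 8 = -6)
K(p) = p² + 2*√3 (K(p) = p*p + √(6 + 6) = p² + √12 = p² + 2*√3)
K(P(-3))*121 - 150 = ((-6)² + 2*√3)*121 - 150 = (36 + 2*√3)*121 - 150 = (4356 + 242*√3) - 150 = 4206 + 242*√3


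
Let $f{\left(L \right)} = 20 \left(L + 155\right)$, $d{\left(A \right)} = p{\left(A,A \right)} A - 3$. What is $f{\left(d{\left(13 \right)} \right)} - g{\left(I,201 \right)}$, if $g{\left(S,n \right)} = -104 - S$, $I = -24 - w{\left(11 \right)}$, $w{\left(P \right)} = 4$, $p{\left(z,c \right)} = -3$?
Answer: $2336$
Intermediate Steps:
$d{\left(A \right)} = -3 - 3 A$ ($d{\left(A \right)} = - 3 A - 3 = -3 - 3 A$)
$I = -28$ ($I = -24 - 4 = -28$)
$f{\left(L \right)} = 3100 + 20 L$ ($f{\left(L \right)} = 20 \left(155 + L\right) = 3100 + 20 L$)
$f{\left(d{\left(13 \right)} \right)} - g{\left(I,201 \right)} = \left(3100 + 20 \left(-3 - 39\right)\right) - \left(-104 - -28\right) = \left(3100 + 20 \left(-3 - 39\right)\right) - \left(-104 + 28\right) = \left(3100 + 20 \left(-42\right)\right) - -76 = \left(3100 - 840\right) + 76 = 2260 + 76 = 2336$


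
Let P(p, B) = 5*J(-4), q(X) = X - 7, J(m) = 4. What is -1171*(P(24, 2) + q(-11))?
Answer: -2342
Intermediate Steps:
q(X) = -7 + X
P(p, B) = 20 (P(p, B) = 5*4 = 20)
-1171*(P(24, 2) + q(-11)) = -1171*(20 + (-7 - 11)) = -1171*(20 - 18) = -1171*2 = -2342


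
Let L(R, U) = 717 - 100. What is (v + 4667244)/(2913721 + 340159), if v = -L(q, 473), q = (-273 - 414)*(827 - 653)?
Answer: 666661/464840 ≈ 1.4342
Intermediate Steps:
q = -119538 (q = -687*174 = -119538)
L(R, U) = 617
v = -617 (v = -1*617 = -617)
(v + 4667244)/(2913721 + 340159) = (-617 + 4667244)/(2913721 + 340159) = 4666627/3253880 = 4666627*(1/3253880) = 666661/464840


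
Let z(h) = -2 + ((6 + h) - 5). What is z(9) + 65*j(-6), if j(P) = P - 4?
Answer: -642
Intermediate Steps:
j(P) = -4 + P
z(h) = -1 + h (z(h) = -2 + (1 + h) = -1 + h)
z(9) + 65*j(-6) = (-1 + 9) + 65*(-4 - 6) = 8 + 65*(-10) = 8 - 650 = -642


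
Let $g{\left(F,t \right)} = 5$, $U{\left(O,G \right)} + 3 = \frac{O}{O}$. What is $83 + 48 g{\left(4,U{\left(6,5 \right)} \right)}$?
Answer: $323$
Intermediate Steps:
$U{\left(O,G \right)} = -2$ ($U{\left(O,G \right)} = -3 + \frac{O}{O} = -3 + 1 = -2$)
$83 + 48 g{\left(4,U{\left(6,5 \right)} \right)} = 83 + 48 \cdot 5 = 83 + 240 = 323$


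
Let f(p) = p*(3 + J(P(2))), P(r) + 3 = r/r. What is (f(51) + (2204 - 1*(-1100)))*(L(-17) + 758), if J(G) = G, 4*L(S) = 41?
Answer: 10309915/4 ≈ 2.5775e+6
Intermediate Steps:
L(S) = 41/4 (L(S) = (¼)*41 = 41/4)
P(r) = -2 (P(r) = -3 + r/r = -3 + 1 = -2)
f(p) = p (f(p) = p*(3 - 2) = p*1 = p)
(f(51) + (2204 - 1*(-1100)))*(L(-17) + 758) = (51 + (2204 - 1*(-1100)))*(41/4 + 758) = (51 + (2204 + 1100))*(3073/4) = (51 + 3304)*(3073/4) = 3355*(3073/4) = 10309915/4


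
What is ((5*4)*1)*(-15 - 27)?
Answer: -840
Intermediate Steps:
((5*4)*1)*(-15 - 27) = (20*1)*(-42) = 20*(-42) = -840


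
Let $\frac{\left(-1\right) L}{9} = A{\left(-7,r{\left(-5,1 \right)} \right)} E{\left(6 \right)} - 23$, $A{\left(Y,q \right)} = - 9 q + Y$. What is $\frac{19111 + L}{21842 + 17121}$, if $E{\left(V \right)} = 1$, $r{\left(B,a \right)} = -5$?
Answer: $\frac{18976}{38963} \approx 0.48703$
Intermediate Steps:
$A{\left(Y,q \right)} = Y - 9 q$
$L = -135$ ($L = - 9 \left(\left(-7 - -45\right) 1 - 23\right) = - 9 \left(\left(-7 + 45\right) 1 - 23\right) = - 9 \left(38 \cdot 1 - 23\right) = - 9 \left(38 - 23\right) = \left(-9\right) 15 = -135$)
$\frac{19111 + L}{21842 + 17121} = \frac{19111 - 135}{21842 + 17121} = \frac{18976}{38963}$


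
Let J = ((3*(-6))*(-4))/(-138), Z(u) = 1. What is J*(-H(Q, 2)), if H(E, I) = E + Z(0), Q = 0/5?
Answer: 12/23 ≈ 0.52174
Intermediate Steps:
Q = 0 (Q = 0*(1/5) = 0)
H(E, I) = 1 + E (H(E, I) = E + 1 = 1 + E)
J = -12/23 (J = -18*(-4)*(-1/138) = 72*(-1/138) = -12/23 ≈ -0.52174)
J*(-H(Q, 2)) = -(-12)*(1 + 0)/23 = -(-12)/23 = -12/23*(-1) = 12/23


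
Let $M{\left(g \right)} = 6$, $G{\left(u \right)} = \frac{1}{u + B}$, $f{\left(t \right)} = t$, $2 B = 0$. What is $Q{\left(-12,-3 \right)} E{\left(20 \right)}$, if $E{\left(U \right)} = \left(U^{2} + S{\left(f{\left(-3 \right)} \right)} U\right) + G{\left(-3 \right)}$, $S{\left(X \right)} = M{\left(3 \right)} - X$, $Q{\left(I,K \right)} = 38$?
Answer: $\frac{66082}{3} \approx 22027.0$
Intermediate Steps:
$B = 0$ ($B = \frac{1}{2} \cdot 0 = 0$)
$G{\left(u \right)} = \frac{1}{u}$ ($G{\left(u \right)} = \frac{1}{u + 0} = \frac{1}{u}$)
$S{\left(X \right)} = 6 - X$
$E{\left(U \right)} = - \frac{1}{3} + U^{2} + 9 U$ ($E{\left(U \right)} = \left(U^{2} + \left(6 - -3\right) U\right) + \frac{1}{-3} = \left(U^{2} + \left(6 + 3\right) U\right) - \frac{1}{3} = \left(U^{2} + 9 U\right) - \frac{1}{3} = - \frac{1}{3} + U^{2} + 9 U$)
$Q{\left(-12,-3 \right)} E{\left(20 \right)} = 38 \left(- \frac{1}{3} + 20^{2} + 9 \cdot 20\right) = 38 \left(- \frac{1}{3} + 400 + 180\right) = 38 \cdot \frac{1739}{3} = \frac{66082}{3}$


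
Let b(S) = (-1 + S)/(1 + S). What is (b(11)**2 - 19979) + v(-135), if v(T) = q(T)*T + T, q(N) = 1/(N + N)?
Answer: -724061/36 ≈ -20113.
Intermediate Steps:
b(S) = (-1 + S)/(1 + S)
q(N) = 1/(2*N)
v(T) = 1/2 + T (v(T) = (1/(2*T))*T + T = 1/2 + T)
(b(11)**2 - 19979) + v(-135) = (((-1 + 11)/(1 + 11))**2 - 19979) + (1/2 - 135) = ((10/12)**2 - 19979) - 269/2 = (((1/12)*10)**2 - 19979) - 269/2 = ((5/6)**2 - 19979) - 269/2 = (25/36 - 19979) - 269/2 = -719219/36 - 269/2 = -724061/36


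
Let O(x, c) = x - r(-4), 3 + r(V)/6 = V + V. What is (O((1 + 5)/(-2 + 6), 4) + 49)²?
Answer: 54289/4 ≈ 13572.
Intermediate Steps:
r(V) = -18 + 12*V (r(V) = -18 + 6*(V + V) = -18 + 6*(2*V) = -18 + 12*V)
O(x, c) = 66 + x (O(x, c) = x - (-18 + 12*(-4)) = x - (-18 - 48) = x - 1*(-66) = x + 66 = 66 + x)
(O((1 + 5)/(-2 + 6), 4) + 49)² = ((66 + (1 + 5)/(-2 + 6)) + 49)² = ((66 + 6/4) + 49)² = ((66 + 6*(¼)) + 49)² = ((66 + 3/2) + 49)² = (135/2 + 49)² = (233/2)² = 54289/4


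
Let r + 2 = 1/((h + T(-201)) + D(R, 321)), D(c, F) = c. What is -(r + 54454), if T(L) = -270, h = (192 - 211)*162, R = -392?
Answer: -203650479/3740 ≈ -54452.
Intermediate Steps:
h = -3078 (h = -19*162 = -3078)
r = -7481/3740 (r = -2 + 1/((-3078 - 270) - 392) = -2 + 1/(-3348 - 392) = -2 + 1/(-3740) = -2 - 1/3740 = -7481/3740 ≈ -2.0003)
-(r + 54454) = -(-7481/3740 + 54454) = -1*203650479/3740 = -203650479/3740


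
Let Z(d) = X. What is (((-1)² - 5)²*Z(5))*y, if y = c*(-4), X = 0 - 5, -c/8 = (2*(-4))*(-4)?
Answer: -81920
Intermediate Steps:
c = -256 (c = -8*2*(-4)*(-4) = -(-64)*(-4) = -8*32 = -256)
X = -5
Z(d) = -5
y = 1024 (y = -256*(-4) = 1024)
(((-1)² - 5)²*Z(5))*y = (((-1)² - 5)²*(-5))*1024 = ((1 - 5)²*(-5))*1024 = ((-4)²*(-5))*1024 = (16*(-5))*1024 = -80*1024 = -81920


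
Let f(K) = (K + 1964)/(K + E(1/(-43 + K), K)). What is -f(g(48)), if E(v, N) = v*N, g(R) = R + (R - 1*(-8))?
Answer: -31537/1612 ≈ -19.564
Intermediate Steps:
g(R) = 8 + 2*R (g(R) = R + (R + 8) = R + (8 + R) = 8 + 2*R)
E(v, N) = N*v
f(K) = (1964 + K)/(K + K/(-43 + K)) (f(K) = (K + 1964)/(K + K/(-43 + K)) = (1964 + K)/(K + K/(-43 + K)))
-f(g(48)) = -(-43 + (8 + 2*48))*(1964 + (8 + 2*48))/((8 + 2*48)*(-42 + (8 + 2*48))) = -(-43 + (8 + 96))*(1964 + (8 + 96))/((8 + 96)*(-42 + (8 + 96))) = -(-43 + 104)*(1964 + 104)/(104*(-42 + 104)) = -61*2068/(104*62) = -1*31537/1612 = -31537/1612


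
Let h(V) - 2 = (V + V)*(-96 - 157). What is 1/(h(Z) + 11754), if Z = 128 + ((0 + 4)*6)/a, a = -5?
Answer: -5/252916 ≈ -1.9769e-5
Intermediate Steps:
Z = 616/5 (Z = 128 + ((0 + 4)*6)/(-5) = 128 + (4*6)*(-⅕) = 128 + 24*(-⅕) = 128 - 24/5 = 616/5 ≈ 123.20)
h(V) = 2 - 506*V (h(V) = 2 + (V + V)*(-96 - 157) = 2 + (2*V)*(-253) = 2 - 506*V)
1/(h(Z) + 11754) = 1/((2 - 506*616/5) + 11754) = 1/((2 - 311696/5) + 11754) = 1/(-311686/5 + 11754) = 1/(-252916/5) = -5/252916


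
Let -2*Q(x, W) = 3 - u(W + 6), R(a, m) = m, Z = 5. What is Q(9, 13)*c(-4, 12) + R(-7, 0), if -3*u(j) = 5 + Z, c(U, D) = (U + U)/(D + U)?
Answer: 19/6 ≈ 3.1667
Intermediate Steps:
c(U, D) = 2*U/(D + U) (c(U, D) = (2*U)/(D + U) = 2*U/(D + U))
u(j) = -10/3 (u(j) = -(5 + 5)/3 = -1/3*10 = -10/3)
Q(x, W) = -19/6 (Q(x, W) = -(3 - 1*(-10/3))/2 = -(3 + 10/3)/2 = -1/2*19/3 = -19/6)
Q(9, 13)*c(-4, 12) + R(-7, 0) = -19*(-4)/(3*(12 - 4)) + 0 = -19*(-4)/(3*8) + 0 = -19/6*(-1) + 0 = 19/6 + 0 = 19/6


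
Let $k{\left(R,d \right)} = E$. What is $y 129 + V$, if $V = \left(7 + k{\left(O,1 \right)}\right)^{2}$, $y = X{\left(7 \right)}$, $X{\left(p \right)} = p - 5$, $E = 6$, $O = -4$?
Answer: $427$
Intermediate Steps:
$X{\left(p \right)} = -5 + p$ ($X{\left(p \right)} = p - 5 = -5 + p$)
$y = 2$ ($y = -5 + 7 = 2$)
$k{\left(R,d \right)} = 6$
$V = 169$ ($V = \left(7 + 6\right)^{2} = 13^{2} = 169$)
$y 129 + V = 2 \cdot 129 + 169 = 258 + 169 = 427$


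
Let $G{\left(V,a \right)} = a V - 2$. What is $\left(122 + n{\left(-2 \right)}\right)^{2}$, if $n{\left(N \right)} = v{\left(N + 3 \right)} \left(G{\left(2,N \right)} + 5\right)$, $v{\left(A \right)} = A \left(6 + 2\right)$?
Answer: $12996$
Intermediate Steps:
$G{\left(V,a \right)} = -2 + V a$ ($G{\left(V,a \right)} = V a - 2 = -2 + V a$)
$v{\left(A \right)} = 8 A$ ($v{\left(A \right)} = A 8 = 8 A$)
$n{\left(N \right)} = \left(3 + 2 N\right) \left(24 + 8 N\right)$ ($n{\left(N \right)} = 8 \left(N + 3\right) \left(\left(-2 + 2 N\right) + 5\right) = 8 \left(3 + N\right) \left(3 + 2 N\right) = \left(24 + 8 N\right) \left(3 + 2 N\right) = \left(3 + 2 N\right) \left(24 + 8 N\right)$)
$\left(122 + n{\left(-2 \right)}\right)^{2} = \left(122 + 8 \left(3 - 2\right) \left(3 + 2 \left(-2\right)\right)\right)^{2} = \left(122 + 8 \cdot 1 \left(3 - 4\right)\right)^{2} = \left(122 + 8 \cdot 1 \left(-1\right)\right)^{2} = \left(122 - 8\right)^{2} = 114^{2} = 12996$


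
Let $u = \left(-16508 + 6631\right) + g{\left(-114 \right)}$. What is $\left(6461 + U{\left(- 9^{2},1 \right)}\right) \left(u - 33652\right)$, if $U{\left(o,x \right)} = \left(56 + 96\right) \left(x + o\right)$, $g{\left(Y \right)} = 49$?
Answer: $247792520$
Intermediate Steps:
$U{\left(o,x \right)} = 152 o + 152 x$ ($U{\left(o,x \right)} = 152 \left(o + x\right) = 152 o + 152 x$)
$u = -9828$ ($u = \left(-16508 + 6631\right) + 49 = -9877 + 49 = -9828$)
$\left(6461 + U{\left(- 9^{2},1 \right)}\right) \left(u - 33652\right) = \left(6461 + \left(152 \left(- 9^{2}\right) + 152 \cdot 1\right)\right) \left(-9828 - 33652\right) = \left(6461 + \left(152 \left(\left(-1\right) 81\right) + 152\right)\right) \left(-43480\right) = \left(6461 + \left(152 \left(-81\right) + 152\right)\right) \left(-43480\right) = \left(6461 + \left(-12312 + 152\right)\right) \left(-43480\right) = \left(6461 - 12160\right) \left(-43480\right) = \left(-5699\right) \left(-43480\right) = 247792520$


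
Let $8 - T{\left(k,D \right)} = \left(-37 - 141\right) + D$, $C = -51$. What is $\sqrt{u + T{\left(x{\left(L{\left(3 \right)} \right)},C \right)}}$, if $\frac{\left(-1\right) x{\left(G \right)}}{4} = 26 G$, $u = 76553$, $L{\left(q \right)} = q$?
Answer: $\sqrt{76790} \approx 277.11$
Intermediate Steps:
$x{\left(G \right)} = - 104 G$ ($x{\left(G \right)} = - 4 \cdot 26 G = - 104 G$)
$T{\left(k,D \right)} = 186 - D$ ($T{\left(k,D \right)} = 8 - \left(\left(-37 - 141\right) + D\right) = 8 - \left(-178 + D\right) = 186 - D$)
$\sqrt{u + T{\left(x{\left(L{\left(3 \right)} \right)},C \right)}} = \sqrt{76553 + \left(186 - -51\right)} = \sqrt{76553 + \left(186 + 51\right)} = \sqrt{76553 + 237} = \sqrt{76790}$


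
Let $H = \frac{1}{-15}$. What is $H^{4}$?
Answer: $\frac{1}{50625} \approx 1.9753 \cdot 10^{-5}$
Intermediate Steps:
$H = - \frac{1}{15} \approx -0.066667$
$H^{4} = \left(- \frac{1}{15}\right)^{4} = \frac{1}{50625}$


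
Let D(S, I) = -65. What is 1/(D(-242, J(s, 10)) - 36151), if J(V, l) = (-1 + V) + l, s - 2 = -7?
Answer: -1/36216 ≈ -2.7612e-5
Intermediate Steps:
s = -5 (s = 2 - 7 = -5)
J(V, l) = -1 + V + l
1/(D(-242, J(s, 10)) - 36151) = 1/(-65 - 36151) = 1/(-36216) = -1/36216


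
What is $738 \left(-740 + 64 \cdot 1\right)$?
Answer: $-498888$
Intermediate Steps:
$738 \left(-740 + 64 \cdot 1\right) = 738 \left(-740 + 64\right) = 738 \left(-676\right) = -498888$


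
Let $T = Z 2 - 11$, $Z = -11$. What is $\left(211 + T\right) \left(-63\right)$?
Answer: $-11214$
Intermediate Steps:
$T = -33$ ($T = \left(-11\right) 2 - 11 = -22 - 11 = -33$)
$\left(211 + T\right) \left(-63\right) = \left(211 - 33\right) \left(-63\right) = 178 \left(-63\right) = -11214$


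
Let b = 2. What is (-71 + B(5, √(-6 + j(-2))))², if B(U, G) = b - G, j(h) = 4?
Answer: (69 + I*√2)² ≈ 4759.0 + 195.16*I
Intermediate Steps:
B(U, G) = 2 - G
(-71 + B(5, √(-6 + j(-2))))² = (-71 + (2 - √(-6 + 4)))² = (-71 + (2 - √(-2)))² = (-71 + (2 - I*√2))² = (-69 - I*√2)²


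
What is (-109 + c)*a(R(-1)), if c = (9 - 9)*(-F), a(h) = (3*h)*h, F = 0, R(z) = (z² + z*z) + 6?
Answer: -20928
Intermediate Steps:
R(z) = 6 + 2*z² (R(z) = (z² + z²) + 6 = 2*z² + 6 = 6 + 2*z²)
a(h) = 3*h²
c = 0 (c = (9 - 9)*(-1*0) = 0*0 = 0)
(-109 + c)*a(R(-1)) = (-109 + 0)*(3*(6 + 2*(-1)²)²) = -327*(6 + 2*1)² = -327*(6 + 2)² = -327*8² = -327*64 = -109*192 = -20928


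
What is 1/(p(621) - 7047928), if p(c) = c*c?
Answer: -1/6662287 ≈ -1.5010e-7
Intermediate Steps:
p(c) = c²
1/(p(621) - 7047928) = 1/(621² - 7047928) = 1/(385641 - 7047928) = 1/(-6662287) = -1/6662287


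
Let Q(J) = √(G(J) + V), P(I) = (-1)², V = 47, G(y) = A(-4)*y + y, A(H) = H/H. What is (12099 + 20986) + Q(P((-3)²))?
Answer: 33092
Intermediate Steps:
A(H) = 1
G(y) = 2*y (G(y) = 1*y + y = y + y = 2*y)
P(I) = 1
Q(J) = √(47 + 2*J) (Q(J) = √(2*J + 47) = √(47 + 2*J))
(12099 + 20986) + Q(P((-3)²)) = (12099 + 20986) + √(47 + 2*1) = 33085 + √(47 + 2) = 33085 + √49 = 33085 + 7 = 33092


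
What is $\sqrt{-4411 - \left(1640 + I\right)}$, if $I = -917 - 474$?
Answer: $2 i \sqrt{1165} \approx 68.264 i$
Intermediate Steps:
$I = -1391$
$\sqrt{-4411 - \left(1640 + I\right)} = \sqrt{-4411 - 249} = \sqrt{-4660} = 2 i \sqrt{1165}$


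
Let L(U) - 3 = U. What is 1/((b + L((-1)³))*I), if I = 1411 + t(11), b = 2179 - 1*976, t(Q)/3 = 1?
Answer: 1/1703870 ≈ 5.8690e-7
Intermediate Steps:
L(U) = 3 + U
t(Q) = 3 (t(Q) = 3*1 = 3)
b = 1203 (b = 2179 - 976 = 1203)
I = 1414 (I = 1411 + 3 = 1414)
1/((b + L((-1)³))*I) = 1/((1203 + (3 + (-1)³))*1414) = (1/1414)/(1203 + (3 - 1)) = (1/1414)/(1203 + 2) = (1/1414)/1205 = (1/1205)*(1/1414) = 1/1703870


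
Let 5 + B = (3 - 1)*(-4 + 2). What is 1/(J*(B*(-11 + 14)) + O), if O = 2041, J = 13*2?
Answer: 1/1339 ≈ 0.00074683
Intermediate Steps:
J = 26
B = -9 (B = -5 + (3 - 1)*(-4 + 2) = -5 + 2*(-2) = -5 - 4 = -9)
1/(J*(B*(-11 + 14)) + O) = 1/(26*(-9*(-11 + 14)) + 2041) = 1/(26*(-9*3) + 2041) = 1/(26*(-27) + 2041) = 1/(-702 + 2041) = 1/1339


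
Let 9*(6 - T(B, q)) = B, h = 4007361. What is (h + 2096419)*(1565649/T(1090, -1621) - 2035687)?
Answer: -3239676717956485/259 ≈ -1.2508e+13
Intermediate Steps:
T(B, q) = 6 - B/9
(h + 2096419)*(1565649/T(1090, -1621) - 2035687) = (4007361 + 2096419)*(1565649/(6 - ⅑*1090) - 2035687) = 6103780*(1565649/(6 - 1090/9) - 2035687) = 6103780*(1565649/(-1036/9) - 2035687) = 6103780*(1565649*(-9/1036) - 2035687) = 6103780*(-14090841/1036 - 2035687) = 6103780*(-2123062573/1036) = -3239676717956485/259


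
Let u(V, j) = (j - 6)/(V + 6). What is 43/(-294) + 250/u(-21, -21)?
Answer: 122371/882 ≈ 138.74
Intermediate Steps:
u(V, j) = (-6 + j)/(6 + V)
43/(-294) + 250/u(-21, -21) = 43/(-294) + 250/(((-6 - 21)/(6 - 21))) = 43*(-1/294) + 250/((-27/(-15))) = -43/294 + 250/((-1/15*(-27))) = -43/294 + 250/(9/5) = -43/294 + 250*(5/9) = -43/294 + 1250/9 = 122371/882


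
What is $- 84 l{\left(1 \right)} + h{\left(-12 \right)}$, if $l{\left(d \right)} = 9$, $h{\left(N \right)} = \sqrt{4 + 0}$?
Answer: $-754$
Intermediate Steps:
$h{\left(N \right)} = 2$ ($h{\left(N \right)} = \sqrt{4} = 2$)
$- 84 l{\left(1 \right)} + h{\left(-12 \right)} = \left(-84\right) 9 + 2 = -756 + 2 = -754$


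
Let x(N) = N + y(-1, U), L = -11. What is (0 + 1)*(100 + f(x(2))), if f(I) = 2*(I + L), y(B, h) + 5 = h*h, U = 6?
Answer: 144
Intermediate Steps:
y(B, h) = -5 + h**2 (y(B, h) = -5 + h*h = -5 + h**2)
x(N) = 31 + N (x(N) = N + (-5 + 6**2) = N + (-5 + 36) = N + 31 = 31 + N)
f(I) = -22 + 2*I (f(I) = 2*(I - 11) = 2*(-11 + I) = -22 + 2*I)
(0 + 1)*(100 + f(x(2))) = (0 + 1)*(100 + (-22 + 2*(31 + 2))) = 1*(100 + (-22 + 2*33)) = 1*(100 + (-22 + 66)) = 1*(100 + 44) = 1*144 = 144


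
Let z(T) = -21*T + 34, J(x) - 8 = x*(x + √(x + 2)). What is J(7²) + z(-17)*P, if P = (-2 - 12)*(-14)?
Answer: 79045 + 49*√51 ≈ 79395.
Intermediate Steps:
P = 196 (P = -14*(-14) = 196)
J(x) = 8 + x*(x + √(2 + x)) (J(x) = 8 + x*(x + √(x + 2)) = 8 + x*(x + √(2 + x)))
z(T) = 34 - 21*T
J(7²) + z(-17)*P = (8 + (7²)² + 7²*√(2 + 7²)) + (34 - 21*(-17))*196 = (8 + 49² + 49*√(2 + 49)) + (34 + 357)*196 = (8 + 2401 + 49*√51) + 391*196 = (2409 + 49*√51) + 76636 = 79045 + 49*√51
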